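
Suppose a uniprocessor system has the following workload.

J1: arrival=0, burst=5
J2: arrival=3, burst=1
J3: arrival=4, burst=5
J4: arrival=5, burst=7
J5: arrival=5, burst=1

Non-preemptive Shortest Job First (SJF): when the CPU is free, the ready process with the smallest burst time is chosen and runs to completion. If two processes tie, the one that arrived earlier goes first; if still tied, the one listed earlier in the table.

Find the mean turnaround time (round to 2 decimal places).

Schedule: | J1 0-5 | J2 5-6 | J5 6-7 | J3 7-12 | J4 12-19 |
Completion: J1=5  J2=6  J3=12  J4=19  J5=7
Turnaround times: J1=5, J2=3, J3=8, J4=14, J5=2
Average turnaround = (5+3+8+14+2) / 5 = 32/5 = 6.40

6.40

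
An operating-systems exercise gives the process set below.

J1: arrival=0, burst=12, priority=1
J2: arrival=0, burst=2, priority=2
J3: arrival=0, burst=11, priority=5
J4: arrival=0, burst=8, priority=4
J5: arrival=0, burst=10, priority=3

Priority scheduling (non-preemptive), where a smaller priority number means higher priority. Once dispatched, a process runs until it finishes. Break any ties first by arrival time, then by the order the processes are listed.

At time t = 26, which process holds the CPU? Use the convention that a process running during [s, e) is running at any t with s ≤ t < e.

Schedule: | J1 0-12 | J2 12-14 | J5 14-24 | J4 24-32 | J3 32-43 |
Completion: J1=12  J2=14  J3=43  J4=32  J5=24

J4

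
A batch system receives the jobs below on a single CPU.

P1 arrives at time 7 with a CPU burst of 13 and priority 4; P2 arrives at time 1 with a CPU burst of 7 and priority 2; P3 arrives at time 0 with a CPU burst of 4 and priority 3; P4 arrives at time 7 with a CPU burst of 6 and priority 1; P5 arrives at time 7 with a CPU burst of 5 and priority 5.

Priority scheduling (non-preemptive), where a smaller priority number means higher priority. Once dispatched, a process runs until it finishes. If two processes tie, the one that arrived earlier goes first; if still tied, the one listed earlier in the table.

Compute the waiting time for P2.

Schedule: | P3 0-4 | P2 4-11 | P4 11-17 | P1 17-30 | P5 30-35 |
Completion: P1=30  P2=11  P3=4  P4=17  P5=35
Waiting(P2) = turnaround − burst = 10 − 7 = 3

3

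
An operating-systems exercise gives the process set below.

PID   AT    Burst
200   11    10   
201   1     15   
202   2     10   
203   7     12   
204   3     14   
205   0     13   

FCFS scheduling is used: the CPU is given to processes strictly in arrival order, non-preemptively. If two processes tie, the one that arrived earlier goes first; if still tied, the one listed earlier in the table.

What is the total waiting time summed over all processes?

171

Schedule: | 205 0-13 | 201 13-28 | 202 28-38 | 204 38-52 | 203 52-64 | 200 64-74 |
Completion: 200=74  201=28  202=38  203=64  204=52  205=13
Waiting = turnaround − burst: 200=53, 201=12, 202=26, 203=45, 204=35, 205=0
Total waiting = 53 + 12 + 26 + 45 + 35 + 0 = 171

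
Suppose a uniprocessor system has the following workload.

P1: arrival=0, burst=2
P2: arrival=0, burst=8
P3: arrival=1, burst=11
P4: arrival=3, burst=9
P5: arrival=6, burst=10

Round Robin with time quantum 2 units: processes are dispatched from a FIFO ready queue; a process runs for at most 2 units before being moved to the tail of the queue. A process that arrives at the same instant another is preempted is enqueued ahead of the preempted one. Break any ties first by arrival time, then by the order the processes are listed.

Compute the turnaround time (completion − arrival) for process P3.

Gantt: | P1 0-2 | P2 2-4 | P3 4-6 | P4 6-8 | P2 8-10 | P5 10-12 | P3 12-14 | P4 14-16 | P2 16-18 | P5 18-20 | P3 20-22 | P4 22-24 | P2 24-26 | P5 26-28 | P3 28-30 | P4 30-32 | P5 32-34 | P3 34-36 | P4 36-37 | P5 37-39 | P3 39-40 |
Completion: P1=2  P2=26  P3=40  P4=37  P5=39
Turnaround (C−A): P1=2  P2=26  P3=39  P4=34  P5=33
Turnaround(P3) = completion − arrival = 40 − 1 = 39

39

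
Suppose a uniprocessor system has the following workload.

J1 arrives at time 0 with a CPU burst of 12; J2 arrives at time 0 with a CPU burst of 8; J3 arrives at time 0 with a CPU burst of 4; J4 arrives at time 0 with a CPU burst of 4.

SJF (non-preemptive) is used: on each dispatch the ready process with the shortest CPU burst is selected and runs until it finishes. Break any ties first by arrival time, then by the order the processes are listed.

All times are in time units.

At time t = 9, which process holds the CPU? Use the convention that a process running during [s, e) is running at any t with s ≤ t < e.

J2

Schedule: | J3 0-4 | J4 4-8 | J2 8-16 | J1 16-28 |
Completion: J1=28  J2=16  J3=4  J4=8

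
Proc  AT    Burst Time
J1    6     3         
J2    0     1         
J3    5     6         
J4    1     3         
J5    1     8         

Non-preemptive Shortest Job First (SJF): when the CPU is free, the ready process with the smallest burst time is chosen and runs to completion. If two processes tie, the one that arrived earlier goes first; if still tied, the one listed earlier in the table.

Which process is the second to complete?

J4

Schedule: | J2 0-1 | J4 1-4 | J5 4-12 | J1 12-15 | J3 15-21 |
Completion: J1=15  J2=1  J3=21  J4=4  J5=12
Finish order: J2 → J4 → J5 → J1 → J3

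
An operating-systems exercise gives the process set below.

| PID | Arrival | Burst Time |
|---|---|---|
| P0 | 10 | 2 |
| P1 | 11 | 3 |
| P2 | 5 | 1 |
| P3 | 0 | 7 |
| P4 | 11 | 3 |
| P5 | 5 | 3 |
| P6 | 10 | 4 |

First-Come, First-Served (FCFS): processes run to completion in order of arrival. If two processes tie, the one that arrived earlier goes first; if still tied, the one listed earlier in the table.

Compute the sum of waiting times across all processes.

Schedule: | P3 0-7 | P2 7-8 | P5 8-11 | P0 11-13 | P6 13-17 | P1 17-20 | P4 20-23 |
Completion: P0=13  P1=20  P2=8  P3=7  P4=23  P5=11  P6=17
Waiting = turnaround − burst: P0=1, P1=6, P2=2, P3=0, P4=9, P5=3, P6=3
Total waiting = 1 + 6 + 2 + 0 + 9 + 3 + 3 = 24

24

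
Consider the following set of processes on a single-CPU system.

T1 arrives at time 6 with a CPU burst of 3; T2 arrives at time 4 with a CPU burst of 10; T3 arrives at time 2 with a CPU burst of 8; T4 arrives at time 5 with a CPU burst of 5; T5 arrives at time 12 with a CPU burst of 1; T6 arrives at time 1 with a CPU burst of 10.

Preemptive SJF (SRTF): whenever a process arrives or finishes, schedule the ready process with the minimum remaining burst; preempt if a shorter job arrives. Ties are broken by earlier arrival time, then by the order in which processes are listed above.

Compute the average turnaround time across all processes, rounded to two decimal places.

Gantt: | idle 0-1 | T6 1-2 | T3 2-6 | T1 6-9 | T3 9-13 | T5 13-14 | T4 14-19 | T6 19-28 | T2 28-38 |
Completion: T1=9  T2=38  T3=13  T4=19  T5=14  T6=28
Turnaround (C−A): T1=3  T2=34  T3=11  T4=14  T5=2  T6=27
Turnaround times: T1=3, T2=34, T3=11, T4=14, T5=2, T6=27
Average turnaround = (3+34+11+14+2+27) / 6 = 91/6 = 15.17

15.17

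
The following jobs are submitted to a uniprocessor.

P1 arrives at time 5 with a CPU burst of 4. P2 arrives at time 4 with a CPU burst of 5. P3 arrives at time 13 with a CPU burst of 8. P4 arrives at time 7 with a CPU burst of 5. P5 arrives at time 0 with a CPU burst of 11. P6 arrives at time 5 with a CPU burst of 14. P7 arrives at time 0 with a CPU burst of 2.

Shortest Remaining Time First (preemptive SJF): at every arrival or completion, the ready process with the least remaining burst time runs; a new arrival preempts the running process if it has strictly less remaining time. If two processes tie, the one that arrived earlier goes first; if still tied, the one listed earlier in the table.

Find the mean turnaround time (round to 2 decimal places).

Gantt: | P7 0-2 | P5 2-4 | P2 4-9 | P1 9-13 | P4 13-18 | P3 18-26 | P5 26-35 | P6 35-49 |
Completion: P1=13  P2=9  P3=26  P4=18  P5=35  P6=49  P7=2
Turnaround (C−A): P1=8  P2=5  P3=13  P4=11  P5=35  P6=44  P7=2
Turnaround times: P1=8, P2=5, P3=13, P4=11, P5=35, P6=44, P7=2
Average turnaround = (8+5+13+11+35+44+2) / 7 = 118/7 = 16.86

16.86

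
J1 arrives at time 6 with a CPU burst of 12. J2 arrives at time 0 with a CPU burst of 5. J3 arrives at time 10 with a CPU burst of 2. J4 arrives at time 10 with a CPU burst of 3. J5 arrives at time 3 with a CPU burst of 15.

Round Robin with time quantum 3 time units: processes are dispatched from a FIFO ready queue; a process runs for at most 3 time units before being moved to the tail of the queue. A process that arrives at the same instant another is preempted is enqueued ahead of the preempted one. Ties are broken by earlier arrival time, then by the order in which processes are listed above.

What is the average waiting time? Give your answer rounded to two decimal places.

9.60

Schedule: | J2 0-3 | J5 3-6 | J2 6-8 | J1 8-11 | J5 11-14 | J3 14-16 | J4 16-19 | J1 19-22 | J5 22-25 | J1 25-28 | J5 28-31 | J1 31-34 | J5 34-37 |
Completion: J1=34  J2=8  J3=16  J4=19  J5=37
Waiting times: J1=16, J2=3, J3=4, J4=6, J5=19
Average waiting = (16+3+4+6+19) / 5 = 48/5 = 9.60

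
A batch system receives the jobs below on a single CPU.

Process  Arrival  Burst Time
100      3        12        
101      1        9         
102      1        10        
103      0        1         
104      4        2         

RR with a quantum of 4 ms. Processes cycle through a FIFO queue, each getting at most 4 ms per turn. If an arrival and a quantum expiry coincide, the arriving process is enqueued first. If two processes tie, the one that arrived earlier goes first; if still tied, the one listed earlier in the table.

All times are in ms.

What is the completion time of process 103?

1

Schedule: | 103 0-1 | 101 1-5 | 102 5-9 | 100 9-13 | 104 13-15 | 101 15-19 | 102 19-23 | 100 23-27 | 101 27-28 | 102 28-30 | 100 30-34 |
Completion: 100=34  101=28  102=30  103=1  104=15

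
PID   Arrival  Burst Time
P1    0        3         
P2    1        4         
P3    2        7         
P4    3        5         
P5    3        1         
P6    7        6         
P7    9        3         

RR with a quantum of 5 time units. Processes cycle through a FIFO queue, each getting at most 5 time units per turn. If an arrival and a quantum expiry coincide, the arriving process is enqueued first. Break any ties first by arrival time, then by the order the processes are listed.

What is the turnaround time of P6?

Gantt: | P1 0-3 | P2 3-7 | P3 7-12 | P4 12-17 | P5 17-18 | P6 18-23 | P7 23-26 | P3 26-28 | P6 28-29 |
Completion: P1=3  P2=7  P3=28  P4=17  P5=18  P6=29  P7=26
Turnaround (C−A): P1=3  P2=6  P3=26  P4=14  P5=15  P6=22  P7=17
Turnaround(P6) = completion − arrival = 29 − 7 = 22

22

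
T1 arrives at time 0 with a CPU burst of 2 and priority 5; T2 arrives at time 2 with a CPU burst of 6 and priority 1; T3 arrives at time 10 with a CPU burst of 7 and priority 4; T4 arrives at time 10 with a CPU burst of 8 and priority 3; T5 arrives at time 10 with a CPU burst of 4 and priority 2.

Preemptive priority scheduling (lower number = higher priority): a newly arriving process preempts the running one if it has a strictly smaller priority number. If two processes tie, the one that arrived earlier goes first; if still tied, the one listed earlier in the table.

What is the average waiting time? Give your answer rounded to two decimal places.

Timeline: | T1 0-2 | T2 2-8 | idle 8-10 | T5 10-14 | T4 14-22 | T3 22-29 |
Completion: T1=2  T2=8  T3=29  T4=22  T5=14
Waiting times: T1=0, T2=0, T3=12, T4=4, T5=0
Average waiting = (0+0+12+4+0) / 5 = 16/5 = 3.20

3.20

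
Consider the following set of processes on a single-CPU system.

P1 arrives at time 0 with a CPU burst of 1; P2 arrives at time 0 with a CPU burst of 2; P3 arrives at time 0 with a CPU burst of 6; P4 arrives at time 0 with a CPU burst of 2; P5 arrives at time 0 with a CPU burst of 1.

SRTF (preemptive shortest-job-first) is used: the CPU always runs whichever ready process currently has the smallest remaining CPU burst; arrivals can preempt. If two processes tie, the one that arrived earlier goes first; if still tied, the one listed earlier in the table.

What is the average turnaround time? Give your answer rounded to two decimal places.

5.00

Schedule: | P1 0-1 | P5 1-2 | P2 2-4 | P4 4-6 | P3 6-12 |
Completion: P1=1  P2=4  P3=12  P4=6  P5=2
Turnaround times: P1=1, P2=4, P3=12, P4=6, P5=2
Average turnaround = (1+4+12+6+2) / 5 = 25/5 = 5.00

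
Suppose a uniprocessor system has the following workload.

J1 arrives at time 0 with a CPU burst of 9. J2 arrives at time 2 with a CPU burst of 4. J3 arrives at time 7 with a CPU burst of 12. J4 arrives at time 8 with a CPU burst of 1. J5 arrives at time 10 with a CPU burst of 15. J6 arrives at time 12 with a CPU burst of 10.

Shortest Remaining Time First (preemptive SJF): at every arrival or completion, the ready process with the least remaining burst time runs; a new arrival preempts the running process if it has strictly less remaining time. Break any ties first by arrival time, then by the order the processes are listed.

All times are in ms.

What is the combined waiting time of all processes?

50

Timeline: | J1 0-2 | J2 2-6 | J1 6-8 | J4 8-9 | J1 9-14 | J6 14-24 | J3 24-36 | J5 36-51 |
Completion: J1=14  J2=6  J3=36  J4=9  J5=51  J6=24
Turnaround (C−A): J1=14  J2=4  J3=29  J4=1  J5=41  J6=12
Waiting = turnaround − burst: J1=5, J2=0, J3=17, J4=0, J5=26, J6=2
Total waiting = 5 + 0 + 17 + 0 + 26 + 2 = 50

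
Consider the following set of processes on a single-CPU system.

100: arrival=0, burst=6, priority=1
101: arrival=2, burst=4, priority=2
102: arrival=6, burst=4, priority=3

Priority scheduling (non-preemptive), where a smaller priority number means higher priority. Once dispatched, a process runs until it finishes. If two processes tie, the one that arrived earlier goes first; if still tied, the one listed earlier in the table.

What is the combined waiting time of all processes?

Timeline: | 100 0-6 | 101 6-10 | 102 10-14 |
Completion: 100=6  101=10  102=14
Turnaround (C−A): 100=6  101=8  102=8
Waiting = turnaround − burst: 100=0, 101=4, 102=4
Total waiting = 0 + 4 + 4 = 8

8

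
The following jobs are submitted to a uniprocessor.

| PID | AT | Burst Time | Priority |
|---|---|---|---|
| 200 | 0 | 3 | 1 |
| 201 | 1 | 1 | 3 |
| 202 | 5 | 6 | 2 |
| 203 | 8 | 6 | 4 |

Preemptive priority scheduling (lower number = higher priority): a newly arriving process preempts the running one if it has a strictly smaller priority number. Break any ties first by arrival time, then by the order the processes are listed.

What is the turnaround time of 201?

Gantt: | 200 0-3 | 201 3-4 | idle 4-5 | 202 5-11 | 203 11-17 |
Completion: 200=3  201=4  202=11  203=17
Turnaround (C−A): 200=3  201=3  202=6  203=9
Turnaround(201) = completion − arrival = 4 − 1 = 3

3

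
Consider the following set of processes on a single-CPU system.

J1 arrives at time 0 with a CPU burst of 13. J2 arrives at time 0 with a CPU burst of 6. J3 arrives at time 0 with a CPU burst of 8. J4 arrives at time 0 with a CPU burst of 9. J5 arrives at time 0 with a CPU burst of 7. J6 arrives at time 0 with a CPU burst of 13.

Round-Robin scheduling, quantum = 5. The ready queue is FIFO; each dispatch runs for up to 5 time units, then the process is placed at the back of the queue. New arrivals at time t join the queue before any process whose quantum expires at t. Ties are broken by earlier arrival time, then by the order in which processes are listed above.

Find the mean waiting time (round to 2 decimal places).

Schedule: | J1 0-5 | J2 5-10 | J3 10-15 | J4 15-20 | J5 20-25 | J6 25-30 | J1 30-35 | J2 35-36 | J3 36-39 | J4 39-43 | J5 43-45 | J6 45-50 | J1 50-53 | J6 53-56 |
Completion: J1=53  J2=36  J3=39  J4=43  J5=45  J6=56
Turnaround (C−A): J1=53  J2=36  J3=39  J4=43  J5=45  J6=56
Waiting times: J1=40, J2=30, J3=31, J4=34, J5=38, J6=43
Average waiting = (40+30+31+34+38+43) / 6 = 216/6 = 36.00

36.00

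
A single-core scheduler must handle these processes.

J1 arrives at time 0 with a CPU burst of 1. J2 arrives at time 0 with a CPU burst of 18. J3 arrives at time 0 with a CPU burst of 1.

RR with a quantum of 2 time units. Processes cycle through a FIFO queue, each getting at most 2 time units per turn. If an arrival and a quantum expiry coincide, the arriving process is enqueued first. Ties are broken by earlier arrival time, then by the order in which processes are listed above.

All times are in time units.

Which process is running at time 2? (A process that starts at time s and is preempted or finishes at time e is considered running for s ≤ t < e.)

Gantt: | J1 0-1 | J2 1-3 | J3 3-4 | J2 4-20 |
Completion: J1=1  J2=20  J3=4
Turnaround (C−A): J1=1  J2=20  J3=4

J2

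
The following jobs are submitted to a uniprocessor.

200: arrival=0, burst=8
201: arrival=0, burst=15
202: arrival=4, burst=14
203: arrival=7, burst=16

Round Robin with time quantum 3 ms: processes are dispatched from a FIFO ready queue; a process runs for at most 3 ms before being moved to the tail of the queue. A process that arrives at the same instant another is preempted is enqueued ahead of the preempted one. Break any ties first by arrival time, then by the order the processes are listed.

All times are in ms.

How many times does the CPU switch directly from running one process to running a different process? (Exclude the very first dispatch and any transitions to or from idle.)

Schedule: | 200 0-3 | 201 3-6 | 200 6-9 | 202 9-12 | 201 12-15 | 203 15-18 | 200 18-20 | 202 20-23 | 201 23-26 | 203 26-29 | 202 29-32 | 201 32-35 | 203 35-38 | 202 38-41 | 201 41-44 | 203 44-47 | 202 47-49 | 203 49-53 |
Completion: 200=20  201=44  202=49  203=53

17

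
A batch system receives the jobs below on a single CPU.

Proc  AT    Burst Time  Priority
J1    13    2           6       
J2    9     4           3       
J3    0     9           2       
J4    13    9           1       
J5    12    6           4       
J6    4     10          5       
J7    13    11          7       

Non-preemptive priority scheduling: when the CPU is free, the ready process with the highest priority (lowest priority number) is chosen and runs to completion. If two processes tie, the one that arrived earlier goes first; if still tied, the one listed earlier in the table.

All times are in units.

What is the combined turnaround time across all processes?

Schedule: | J3 0-9 | J2 9-13 | J4 13-22 | J5 22-28 | J6 28-38 | J1 38-40 | J7 40-51 |
Completion: J1=40  J2=13  J3=9  J4=22  J5=28  J6=38  J7=51
Turnaround (C−A): J1=27  J2=4  J3=9  J4=9  J5=16  J6=34  J7=38
Turnaround = completion − arrival: J1=27, J2=4, J3=9, J4=9, J5=16, J6=34, J7=38
Total turnaround = 27 + 4 + 9 + 9 + 16 + 34 + 38 = 137

137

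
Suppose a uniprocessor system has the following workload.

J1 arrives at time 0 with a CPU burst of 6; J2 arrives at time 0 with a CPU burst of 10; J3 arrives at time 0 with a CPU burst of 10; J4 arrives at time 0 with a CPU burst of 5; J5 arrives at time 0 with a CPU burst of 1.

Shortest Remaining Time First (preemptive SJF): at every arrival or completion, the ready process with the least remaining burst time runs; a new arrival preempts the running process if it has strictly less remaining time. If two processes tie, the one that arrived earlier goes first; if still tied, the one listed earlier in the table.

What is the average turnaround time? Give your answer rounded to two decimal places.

14.60

Schedule: | J5 0-1 | J4 1-6 | J1 6-12 | J2 12-22 | J3 22-32 |
Completion: J1=12  J2=22  J3=32  J4=6  J5=1
Turnaround times: J1=12, J2=22, J3=32, J4=6, J5=1
Average turnaround = (12+22+32+6+1) / 5 = 73/5 = 14.60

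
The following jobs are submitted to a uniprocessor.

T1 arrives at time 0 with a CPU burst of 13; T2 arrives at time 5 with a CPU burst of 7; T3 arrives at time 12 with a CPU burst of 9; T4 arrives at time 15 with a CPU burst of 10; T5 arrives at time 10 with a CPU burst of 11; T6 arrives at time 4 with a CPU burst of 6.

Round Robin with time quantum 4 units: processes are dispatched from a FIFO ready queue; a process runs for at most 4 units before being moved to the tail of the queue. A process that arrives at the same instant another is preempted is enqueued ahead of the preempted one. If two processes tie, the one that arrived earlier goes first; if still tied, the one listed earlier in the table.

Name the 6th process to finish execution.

Schedule: | T1 0-4 | T6 4-8 | T1 8-12 | T2 12-16 | T6 16-18 | T5 18-22 | T3 22-26 | T1 26-30 | T4 30-34 | T2 34-37 | T5 37-41 | T3 41-45 | T1 45-46 | T4 46-50 | T5 50-53 | T3 53-54 | T4 54-56 |
Completion: T1=46  T2=37  T3=54  T4=56  T5=53  T6=18
Turnaround (C−A): T1=46  T2=32  T3=42  T4=41  T5=43  T6=14
Finish order: T6 → T2 → T1 → T5 → T3 → T4

T4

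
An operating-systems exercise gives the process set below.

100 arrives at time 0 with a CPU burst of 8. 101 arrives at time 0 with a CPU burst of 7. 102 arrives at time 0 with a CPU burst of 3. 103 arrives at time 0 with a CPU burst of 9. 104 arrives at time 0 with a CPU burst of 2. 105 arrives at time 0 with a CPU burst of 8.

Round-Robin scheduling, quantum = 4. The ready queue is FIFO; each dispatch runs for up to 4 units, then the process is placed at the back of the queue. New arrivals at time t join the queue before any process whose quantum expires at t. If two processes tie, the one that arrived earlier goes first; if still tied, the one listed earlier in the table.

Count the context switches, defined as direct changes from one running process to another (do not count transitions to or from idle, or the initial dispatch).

10

Timeline: | 100 0-4 | 101 4-8 | 102 8-11 | 103 11-15 | 104 15-17 | 105 17-21 | 100 21-25 | 101 25-28 | 103 28-32 | 105 32-36 | 103 36-37 |
Completion: 100=25  101=28  102=11  103=37  104=17  105=36
Turnaround (C−A): 100=25  101=28  102=11  103=37  104=17  105=36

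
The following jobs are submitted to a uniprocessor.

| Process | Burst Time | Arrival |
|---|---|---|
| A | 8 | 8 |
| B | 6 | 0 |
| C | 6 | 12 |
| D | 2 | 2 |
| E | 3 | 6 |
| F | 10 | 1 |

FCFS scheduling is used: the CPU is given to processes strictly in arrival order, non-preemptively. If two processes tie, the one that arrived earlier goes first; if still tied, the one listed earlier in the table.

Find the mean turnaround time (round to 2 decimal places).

16.00

Schedule: | B 0-6 | F 6-16 | D 16-18 | E 18-21 | A 21-29 | C 29-35 |
Completion: A=29  B=6  C=35  D=18  E=21  F=16
Turnaround (C−A): A=21  B=6  C=23  D=16  E=15  F=15
Turnaround times: A=21, B=6, C=23, D=16, E=15, F=15
Average turnaround = (21+6+23+16+15+15) / 6 = 96/6 = 16.00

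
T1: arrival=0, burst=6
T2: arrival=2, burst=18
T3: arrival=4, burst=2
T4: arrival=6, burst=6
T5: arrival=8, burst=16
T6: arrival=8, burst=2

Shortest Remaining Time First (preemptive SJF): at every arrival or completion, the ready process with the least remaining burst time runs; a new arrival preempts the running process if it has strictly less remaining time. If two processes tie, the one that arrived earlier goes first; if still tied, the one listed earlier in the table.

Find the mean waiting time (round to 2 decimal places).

Timeline: | T1 0-6 | T3 6-8 | T6 8-10 | T4 10-16 | T5 16-32 | T2 32-50 |
Completion: T1=6  T2=50  T3=8  T4=16  T5=32  T6=10
Turnaround (C−A): T1=6  T2=48  T3=4  T4=10  T5=24  T6=2
Waiting times: T1=0, T2=30, T3=2, T4=4, T5=8, T6=0
Average waiting = (0+30+2+4+8+0) / 6 = 44/6 = 7.33

7.33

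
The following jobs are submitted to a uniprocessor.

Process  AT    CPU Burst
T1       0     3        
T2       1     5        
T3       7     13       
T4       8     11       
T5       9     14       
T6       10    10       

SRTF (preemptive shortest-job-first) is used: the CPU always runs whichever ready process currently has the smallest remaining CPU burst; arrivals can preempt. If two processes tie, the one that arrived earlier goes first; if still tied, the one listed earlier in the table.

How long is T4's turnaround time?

Timeline: | T1 0-3 | T2 3-8 | T4 8-19 | T6 19-29 | T3 29-42 | T5 42-56 |
Completion: T1=3  T2=8  T3=42  T4=19  T5=56  T6=29
Turnaround(T4) = completion − arrival = 19 − 8 = 11

11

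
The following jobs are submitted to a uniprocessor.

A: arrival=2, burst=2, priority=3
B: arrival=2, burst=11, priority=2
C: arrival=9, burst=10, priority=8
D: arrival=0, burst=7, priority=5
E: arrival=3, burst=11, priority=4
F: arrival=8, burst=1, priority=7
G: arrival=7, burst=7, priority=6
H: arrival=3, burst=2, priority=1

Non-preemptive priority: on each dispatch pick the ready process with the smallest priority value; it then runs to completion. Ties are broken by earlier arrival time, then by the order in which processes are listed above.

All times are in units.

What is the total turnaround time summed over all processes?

189

Gantt: | D 0-7 | H 7-9 | B 9-20 | A 20-22 | E 22-33 | G 33-40 | F 40-41 | C 41-51 |
Completion: A=22  B=20  C=51  D=7  E=33  F=41  G=40  H=9
Turnaround (C−A): A=20  B=18  C=42  D=7  E=30  F=33  G=33  H=6
Turnaround = completion − arrival: A=20, B=18, C=42, D=7, E=30, F=33, G=33, H=6
Total turnaround = 20 + 18 + 42 + 7 + 30 + 33 + 33 + 6 = 189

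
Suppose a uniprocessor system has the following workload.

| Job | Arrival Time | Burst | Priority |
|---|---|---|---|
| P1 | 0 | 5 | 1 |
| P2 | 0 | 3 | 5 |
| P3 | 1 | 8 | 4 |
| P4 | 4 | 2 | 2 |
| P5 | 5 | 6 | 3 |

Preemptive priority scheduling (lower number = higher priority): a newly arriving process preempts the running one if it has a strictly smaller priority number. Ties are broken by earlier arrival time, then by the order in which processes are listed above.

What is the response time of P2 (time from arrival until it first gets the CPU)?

21

Timeline: | P1 0-5 | P4 5-7 | P5 7-13 | P3 13-21 | P2 21-24 |
Completion: P1=5  P2=24  P3=21  P4=7  P5=13
Turnaround (C−A): P1=5  P2=24  P3=20  P4=3  P5=8
Response(P2) = first start − arrival = 21 − 0 = 21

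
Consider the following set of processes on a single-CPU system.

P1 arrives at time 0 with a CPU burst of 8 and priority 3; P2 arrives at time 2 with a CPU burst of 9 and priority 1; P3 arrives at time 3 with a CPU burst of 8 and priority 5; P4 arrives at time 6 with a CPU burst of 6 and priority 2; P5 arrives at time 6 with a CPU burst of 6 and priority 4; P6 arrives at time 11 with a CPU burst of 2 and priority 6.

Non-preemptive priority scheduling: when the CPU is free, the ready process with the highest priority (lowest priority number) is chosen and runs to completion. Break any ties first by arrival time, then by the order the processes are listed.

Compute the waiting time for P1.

Gantt: | P1 0-8 | P2 8-17 | P4 17-23 | P5 23-29 | P3 29-37 | P6 37-39 |
Completion: P1=8  P2=17  P3=37  P4=23  P5=29  P6=39
Waiting(P1) = turnaround − burst = 8 − 8 = 0

0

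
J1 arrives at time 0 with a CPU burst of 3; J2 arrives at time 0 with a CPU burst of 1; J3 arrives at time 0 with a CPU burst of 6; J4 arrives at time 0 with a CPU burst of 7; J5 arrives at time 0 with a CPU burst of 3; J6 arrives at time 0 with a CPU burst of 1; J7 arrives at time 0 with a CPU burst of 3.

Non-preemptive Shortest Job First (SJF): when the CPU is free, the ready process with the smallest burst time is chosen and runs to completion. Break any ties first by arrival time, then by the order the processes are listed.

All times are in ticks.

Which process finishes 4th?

Schedule: | J2 0-1 | J6 1-2 | J1 2-5 | J5 5-8 | J7 8-11 | J3 11-17 | J4 17-24 |
Completion: J1=5  J2=1  J3=17  J4=24  J5=8  J6=2  J7=11
Turnaround (C−A): J1=5  J2=1  J3=17  J4=24  J5=8  J6=2  J7=11
Finish order: J2 → J6 → J1 → J5 → J7 → J3 → J4

J5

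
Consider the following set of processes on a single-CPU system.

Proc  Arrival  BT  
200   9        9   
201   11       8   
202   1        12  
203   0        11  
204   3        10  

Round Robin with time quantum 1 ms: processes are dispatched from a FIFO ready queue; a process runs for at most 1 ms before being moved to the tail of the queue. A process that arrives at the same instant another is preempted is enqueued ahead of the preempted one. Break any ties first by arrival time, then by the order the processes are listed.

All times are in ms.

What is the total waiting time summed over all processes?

162

Timeline: | 203 0-1 | 202 1-2 | 203 2-3 | 202 3-4 | 204 4-5 | 203 5-6 | 202 6-7 | 204 7-8 | 203 8-9 | 202 9-10 | 204 10-11 | 200 11-12 | 203 12-13 | 202 13-14 | 201 14-15 | 204 15-16 | 200 16-17 | 203 17-18 | 202 18-19 | 201 19-20 | 204 20-21 | 200 21-22 | 203 22-23 | 202 23-24 | 201 24-25 | 204 25-26 | 200 26-27 | 203 27-28 | 202 28-29 | 201 29-30 | 204 30-31 | 200 31-32 | 203 32-33 | 202 33-34 | 201 34-35 | 204 35-36 | 200 36-37 | 203 37-38 | 202 38-39 | 201 39-40 | 204 40-41 | 200 41-42 | 203 42-43 | 202 43-44 | 201 44-45 | 204 45-46 | 200 46-47 | 202 47-48 | 201 48-49 | 200 49-50 |
Completion: 200=50  201=49  202=48  203=43  204=46
Turnaround (C−A): 200=41  201=38  202=47  203=43  204=43
Waiting = turnaround − burst: 200=32, 201=30, 202=35, 203=32, 204=33
Total waiting = 32 + 30 + 35 + 32 + 33 = 162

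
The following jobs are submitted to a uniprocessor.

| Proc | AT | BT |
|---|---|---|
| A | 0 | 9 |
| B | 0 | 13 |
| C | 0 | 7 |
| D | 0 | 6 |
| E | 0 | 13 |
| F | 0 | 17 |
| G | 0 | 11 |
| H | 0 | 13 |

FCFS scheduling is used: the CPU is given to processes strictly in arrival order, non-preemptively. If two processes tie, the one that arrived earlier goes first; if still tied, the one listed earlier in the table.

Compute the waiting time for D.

29

Schedule: | A 0-9 | B 9-22 | C 22-29 | D 29-35 | E 35-48 | F 48-65 | G 65-76 | H 76-89 |
Completion: A=9  B=22  C=29  D=35  E=48  F=65  G=76  H=89
Waiting(D) = turnaround − burst = 35 − 6 = 29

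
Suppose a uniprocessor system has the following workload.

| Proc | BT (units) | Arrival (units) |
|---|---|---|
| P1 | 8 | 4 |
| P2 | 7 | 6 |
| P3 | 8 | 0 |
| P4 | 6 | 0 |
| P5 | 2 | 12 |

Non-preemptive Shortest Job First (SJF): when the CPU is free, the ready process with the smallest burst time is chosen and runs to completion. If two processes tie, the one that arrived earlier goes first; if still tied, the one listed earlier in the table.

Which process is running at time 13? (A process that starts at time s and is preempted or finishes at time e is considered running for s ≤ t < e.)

P5

Gantt: | P4 0-6 | P2 6-13 | P5 13-15 | P3 15-23 | P1 23-31 |
Completion: P1=31  P2=13  P3=23  P4=6  P5=15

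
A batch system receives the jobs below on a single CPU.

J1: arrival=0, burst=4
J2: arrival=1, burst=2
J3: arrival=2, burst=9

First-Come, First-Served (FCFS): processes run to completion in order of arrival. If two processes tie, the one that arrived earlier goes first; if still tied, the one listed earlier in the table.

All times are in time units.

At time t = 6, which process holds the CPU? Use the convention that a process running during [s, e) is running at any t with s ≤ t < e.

Gantt: | J1 0-4 | J2 4-6 | J3 6-15 |
Completion: J1=4  J2=6  J3=15
Turnaround (C−A): J1=4  J2=5  J3=13

J3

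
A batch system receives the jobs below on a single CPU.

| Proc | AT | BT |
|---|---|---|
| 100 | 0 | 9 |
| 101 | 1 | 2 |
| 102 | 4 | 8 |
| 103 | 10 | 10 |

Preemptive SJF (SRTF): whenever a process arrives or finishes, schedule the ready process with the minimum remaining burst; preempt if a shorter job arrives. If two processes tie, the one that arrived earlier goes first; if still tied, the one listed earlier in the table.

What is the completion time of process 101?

3

Timeline: | 100 0-1 | 101 1-3 | 100 3-11 | 102 11-19 | 103 19-29 |
Completion: 100=11  101=3  102=19  103=29
Turnaround (C−A): 100=11  101=2  102=15  103=19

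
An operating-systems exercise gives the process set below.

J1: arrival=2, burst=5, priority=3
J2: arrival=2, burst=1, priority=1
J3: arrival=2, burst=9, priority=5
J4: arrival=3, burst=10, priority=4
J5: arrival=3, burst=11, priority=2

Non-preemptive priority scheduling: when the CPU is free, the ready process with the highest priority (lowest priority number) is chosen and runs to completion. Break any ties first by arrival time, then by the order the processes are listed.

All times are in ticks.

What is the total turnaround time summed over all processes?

91

Timeline: | idle 0-2 | J2 2-3 | J5 3-14 | J1 14-19 | J4 19-29 | J3 29-38 |
Completion: J1=19  J2=3  J3=38  J4=29  J5=14
Turnaround (C−A): J1=17  J2=1  J3=36  J4=26  J5=11
Turnaround = completion − arrival: J1=17, J2=1, J3=36, J4=26, J5=11
Total turnaround = 17 + 1 + 36 + 26 + 11 = 91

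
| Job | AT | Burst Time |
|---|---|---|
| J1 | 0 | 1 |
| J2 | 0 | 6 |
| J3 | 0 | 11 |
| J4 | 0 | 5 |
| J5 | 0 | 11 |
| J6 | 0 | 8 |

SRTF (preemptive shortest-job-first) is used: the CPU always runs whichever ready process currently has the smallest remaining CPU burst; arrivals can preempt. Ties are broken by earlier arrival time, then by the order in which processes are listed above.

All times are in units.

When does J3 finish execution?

31

Timeline: | J1 0-1 | J4 1-6 | J2 6-12 | J6 12-20 | J3 20-31 | J5 31-42 |
Completion: J1=1  J2=12  J3=31  J4=6  J5=42  J6=20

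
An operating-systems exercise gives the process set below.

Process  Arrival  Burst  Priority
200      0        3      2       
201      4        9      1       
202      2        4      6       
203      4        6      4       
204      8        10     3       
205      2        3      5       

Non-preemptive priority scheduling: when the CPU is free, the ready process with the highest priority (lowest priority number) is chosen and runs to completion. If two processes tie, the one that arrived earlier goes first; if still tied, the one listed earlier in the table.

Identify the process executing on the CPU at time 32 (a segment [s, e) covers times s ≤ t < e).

Gantt: | 200 0-3 | 205 3-6 | 201 6-15 | 204 15-25 | 203 25-31 | 202 31-35 |
Completion: 200=3  201=15  202=35  203=31  204=25  205=6
Turnaround (C−A): 200=3  201=11  202=33  203=27  204=17  205=4

202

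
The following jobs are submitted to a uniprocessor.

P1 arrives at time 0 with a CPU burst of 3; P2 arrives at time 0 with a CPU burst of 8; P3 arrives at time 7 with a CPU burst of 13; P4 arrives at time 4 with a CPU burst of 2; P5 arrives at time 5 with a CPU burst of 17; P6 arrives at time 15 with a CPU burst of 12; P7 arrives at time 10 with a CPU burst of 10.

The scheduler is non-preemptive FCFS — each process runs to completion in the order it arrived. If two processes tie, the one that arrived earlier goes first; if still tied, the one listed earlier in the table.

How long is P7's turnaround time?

43

Schedule: | P1 0-3 | P2 3-11 | P4 11-13 | P5 13-30 | P3 30-43 | P7 43-53 | P6 53-65 |
Completion: P1=3  P2=11  P3=43  P4=13  P5=30  P6=65  P7=53
Turnaround(P7) = completion − arrival = 53 − 10 = 43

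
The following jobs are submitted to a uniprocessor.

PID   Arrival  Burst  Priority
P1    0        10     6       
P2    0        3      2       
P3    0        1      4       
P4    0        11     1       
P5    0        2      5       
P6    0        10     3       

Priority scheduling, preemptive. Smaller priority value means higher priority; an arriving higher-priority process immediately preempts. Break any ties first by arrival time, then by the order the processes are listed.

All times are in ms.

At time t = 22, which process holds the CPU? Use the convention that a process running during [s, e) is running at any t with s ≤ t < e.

Timeline: | P4 0-11 | P2 11-14 | P6 14-24 | P3 24-25 | P5 25-27 | P1 27-37 |
Completion: P1=37  P2=14  P3=25  P4=11  P5=27  P6=24

P6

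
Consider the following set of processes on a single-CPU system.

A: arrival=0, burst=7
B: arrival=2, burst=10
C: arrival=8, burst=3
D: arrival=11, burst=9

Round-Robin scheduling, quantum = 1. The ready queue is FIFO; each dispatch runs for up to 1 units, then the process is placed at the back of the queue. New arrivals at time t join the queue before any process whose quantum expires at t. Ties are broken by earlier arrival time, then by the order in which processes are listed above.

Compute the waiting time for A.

8

Schedule: | A 0-2 | B 2-3 | A 3-4 | B 4-5 | A 5-6 | B 6-7 | A 7-8 | B 8-9 | C 9-10 | A 10-11 | B 11-12 | C 12-13 | D 13-14 | A 14-15 | B 15-16 | C 16-17 | D 17-18 | B 18-19 | D 19-20 | B 20-21 | D 21-22 | B 22-23 | D 23-24 | B 24-25 | D 25-29 |
Completion: A=15  B=25  C=17  D=29
Waiting(A) = turnaround − burst = 15 − 7 = 8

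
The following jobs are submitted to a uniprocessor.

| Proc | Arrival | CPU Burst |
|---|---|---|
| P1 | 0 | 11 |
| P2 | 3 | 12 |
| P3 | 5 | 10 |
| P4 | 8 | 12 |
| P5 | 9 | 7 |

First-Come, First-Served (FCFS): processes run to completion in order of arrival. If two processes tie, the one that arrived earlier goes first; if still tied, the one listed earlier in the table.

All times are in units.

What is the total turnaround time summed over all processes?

Timeline: | P1 0-11 | P2 11-23 | P3 23-33 | P4 33-45 | P5 45-52 |
Completion: P1=11  P2=23  P3=33  P4=45  P5=52
Turnaround (C−A): P1=11  P2=20  P3=28  P4=37  P5=43
Turnaround = completion − arrival: P1=11, P2=20, P3=28, P4=37, P5=43
Total turnaround = 11 + 20 + 28 + 37 + 43 = 139

139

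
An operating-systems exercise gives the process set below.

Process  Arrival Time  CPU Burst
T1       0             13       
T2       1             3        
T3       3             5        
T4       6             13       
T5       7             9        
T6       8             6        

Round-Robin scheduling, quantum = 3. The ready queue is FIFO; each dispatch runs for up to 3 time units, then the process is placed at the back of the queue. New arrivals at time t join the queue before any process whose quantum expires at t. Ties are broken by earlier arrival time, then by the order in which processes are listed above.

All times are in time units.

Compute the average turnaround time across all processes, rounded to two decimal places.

29.50

Schedule: | T1 0-3 | T2 3-6 | T3 6-9 | T1 9-12 | T4 12-15 | T5 15-18 | T6 18-21 | T3 21-23 | T1 23-26 | T4 26-29 | T5 29-32 | T6 32-35 | T1 35-38 | T4 38-41 | T5 41-44 | T1 44-45 | T4 45-49 |
Completion: T1=45  T2=6  T3=23  T4=49  T5=44  T6=35
Turnaround (C−A): T1=45  T2=5  T3=20  T4=43  T5=37  T6=27
Turnaround times: T1=45, T2=5, T3=20, T4=43, T5=37, T6=27
Average turnaround = (45+5+20+43+37+27) / 6 = 177/6 = 29.50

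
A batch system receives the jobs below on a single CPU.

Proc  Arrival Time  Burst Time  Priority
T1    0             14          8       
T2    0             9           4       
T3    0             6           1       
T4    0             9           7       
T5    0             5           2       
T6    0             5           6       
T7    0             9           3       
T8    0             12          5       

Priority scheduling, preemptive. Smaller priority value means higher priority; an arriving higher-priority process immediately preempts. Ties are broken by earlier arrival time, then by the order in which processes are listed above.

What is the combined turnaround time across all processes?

Timeline: | T3 0-6 | T5 6-11 | T7 11-20 | T2 20-29 | T8 29-41 | T6 41-46 | T4 46-55 | T1 55-69 |
Completion: T1=69  T2=29  T3=6  T4=55  T5=11  T6=46  T7=20  T8=41
Turnaround = completion − arrival: T1=69, T2=29, T3=6, T4=55, T5=11, T6=46, T7=20, T8=41
Total turnaround = 69 + 29 + 6 + 55 + 11 + 46 + 20 + 41 = 277

277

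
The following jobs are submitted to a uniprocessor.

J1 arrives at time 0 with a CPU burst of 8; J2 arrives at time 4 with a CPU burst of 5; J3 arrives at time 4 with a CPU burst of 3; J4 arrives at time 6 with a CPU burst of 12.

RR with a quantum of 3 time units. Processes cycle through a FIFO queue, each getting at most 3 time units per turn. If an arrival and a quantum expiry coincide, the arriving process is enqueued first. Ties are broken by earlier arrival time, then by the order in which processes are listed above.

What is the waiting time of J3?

5

Gantt: | J1 0-6 | J2 6-9 | J3 9-12 | J4 12-15 | J1 15-17 | J2 17-19 | J4 19-28 |
Completion: J1=17  J2=19  J3=12  J4=28
Waiting(J3) = turnaround − burst = 8 − 3 = 5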